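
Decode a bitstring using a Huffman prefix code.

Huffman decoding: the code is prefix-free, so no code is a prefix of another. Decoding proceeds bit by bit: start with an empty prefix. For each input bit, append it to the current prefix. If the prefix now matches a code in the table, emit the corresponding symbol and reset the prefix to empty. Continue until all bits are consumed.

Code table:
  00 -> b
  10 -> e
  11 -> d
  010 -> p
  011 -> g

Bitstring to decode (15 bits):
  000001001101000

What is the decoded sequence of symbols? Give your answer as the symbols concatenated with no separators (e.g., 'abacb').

Bit 0: prefix='0' (no match yet)
Bit 1: prefix='00' -> emit 'b', reset
Bit 2: prefix='0' (no match yet)
Bit 3: prefix='00' -> emit 'b', reset
Bit 4: prefix='0' (no match yet)
Bit 5: prefix='01' (no match yet)
Bit 6: prefix='010' -> emit 'p', reset
Bit 7: prefix='0' (no match yet)
Bit 8: prefix='01' (no match yet)
Bit 9: prefix='011' -> emit 'g', reset
Bit 10: prefix='0' (no match yet)
Bit 11: prefix='01' (no match yet)
Bit 12: prefix='010' -> emit 'p', reset
Bit 13: prefix='0' (no match yet)
Bit 14: prefix='00' -> emit 'b', reset

Answer: bbpgpb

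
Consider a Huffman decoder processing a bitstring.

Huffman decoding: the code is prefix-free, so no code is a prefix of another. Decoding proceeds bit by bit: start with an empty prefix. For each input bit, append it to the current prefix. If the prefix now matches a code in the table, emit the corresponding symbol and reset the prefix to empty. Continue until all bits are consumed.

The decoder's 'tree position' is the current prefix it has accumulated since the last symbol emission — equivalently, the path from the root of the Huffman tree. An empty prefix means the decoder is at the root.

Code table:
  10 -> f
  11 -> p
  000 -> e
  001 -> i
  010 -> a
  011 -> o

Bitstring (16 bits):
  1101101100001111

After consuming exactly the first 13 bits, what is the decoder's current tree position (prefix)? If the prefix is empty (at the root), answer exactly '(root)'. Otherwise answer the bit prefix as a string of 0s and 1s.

Bit 0: prefix='1' (no match yet)
Bit 1: prefix='11' -> emit 'p', reset
Bit 2: prefix='0' (no match yet)
Bit 3: prefix='01' (no match yet)
Bit 4: prefix='011' -> emit 'o', reset
Bit 5: prefix='0' (no match yet)
Bit 6: prefix='01' (no match yet)
Bit 7: prefix='011' -> emit 'o', reset
Bit 8: prefix='0' (no match yet)
Bit 9: prefix='00' (no match yet)
Bit 10: prefix='000' -> emit 'e', reset
Bit 11: prefix='0' (no match yet)
Bit 12: prefix='01' (no match yet)

Answer: 01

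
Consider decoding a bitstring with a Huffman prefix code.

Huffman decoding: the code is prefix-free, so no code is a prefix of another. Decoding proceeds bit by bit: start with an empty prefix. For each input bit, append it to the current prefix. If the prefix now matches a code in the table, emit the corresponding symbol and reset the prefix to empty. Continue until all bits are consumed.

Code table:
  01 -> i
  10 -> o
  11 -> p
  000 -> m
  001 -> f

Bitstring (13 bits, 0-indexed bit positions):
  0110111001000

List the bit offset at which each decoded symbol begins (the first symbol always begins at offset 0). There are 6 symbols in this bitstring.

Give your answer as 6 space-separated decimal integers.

Answer: 0 2 4 6 8 10

Derivation:
Bit 0: prefix='0' (no match yet)
Bit 1: prefix='01' -> emit 'i', reset
Bit 2: prefix='1' (no match yet)
Bit 3: prefix='10' -> emit 'o', reset
Bit 4: prefix='1' (no match yet)
Bit 5: prefix='11' -> emit 'p', reset
Bit 6: prefix='1' (no match yet)
Bit 7: prefix='10' -> emit 'o', reset
Bit 8: prefix='0' (no match yet)
Bit 9: prefix='01' -> emit 'i', reset
Bit 10: prefix='0' (no match yet)
Bit 11: prefix='00' (no match yet)
Bit 12: prefix='000' -> emit 'm', reset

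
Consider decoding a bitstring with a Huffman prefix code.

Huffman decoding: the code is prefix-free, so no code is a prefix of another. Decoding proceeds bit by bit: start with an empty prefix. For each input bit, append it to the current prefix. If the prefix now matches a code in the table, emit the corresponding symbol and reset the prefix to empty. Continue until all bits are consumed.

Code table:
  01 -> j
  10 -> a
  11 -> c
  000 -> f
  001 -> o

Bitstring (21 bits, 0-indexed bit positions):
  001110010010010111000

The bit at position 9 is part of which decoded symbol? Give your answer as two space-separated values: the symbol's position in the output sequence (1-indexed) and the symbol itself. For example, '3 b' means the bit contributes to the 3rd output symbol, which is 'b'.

Bit 0: prefix='0' (no match yet)
Bit 1: prefix='00' (no match yet)
Bit 2: prefix='001' -> emit 'o', reset
Bit 3: prefix='1' (no match yet)
Bit 4: prefix='11' -> emit 'c', reset
Bit 5: prefix='0' (no match yet)
Bit 6: prefix='00' (no match yet)
Bit 7: prefix='001' -> emit 'o', reset
Bit 8: prefix='0' (no match yet)
Bit 9: prefix='00' (no match yet)
Bit 10: prefix='001' -> emit 'o', reset
Bit 11: prefix='0' (no match yet)
Bit 12: prefix='00' (no match yet)
Bit 13: prefix='001' -> emit 'o', reset

Answer: 4 o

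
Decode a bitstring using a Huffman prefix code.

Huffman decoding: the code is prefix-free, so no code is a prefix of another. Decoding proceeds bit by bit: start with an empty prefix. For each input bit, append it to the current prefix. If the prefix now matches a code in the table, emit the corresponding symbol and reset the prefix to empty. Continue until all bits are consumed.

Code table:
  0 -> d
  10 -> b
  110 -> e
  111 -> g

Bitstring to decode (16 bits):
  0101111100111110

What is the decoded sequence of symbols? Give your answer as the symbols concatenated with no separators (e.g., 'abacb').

Answer: dbgedge

Derivation:
Bit 0: prefix='0' -> emit 'd', reset
Bit 1: prefix='1' (no match yet)
Bit 2: prefix='10' -> emit 'b', reset
Bit 3: prefix='1' (no match yet)
Bit 4: prefix='11' (no match yet)
Bit 5: prefix='111' -> emit 'g', reset
Bit 6: prefix='1' (no match yet)
Bit 7: prefix='11' (no match yet)
Bit 8: prefix='110' -> emit 'e', reset
Bit 9: prefix='0' -> emit 'd', reset
Bit 10: prefix='1' (no match yet)
Bit 11: prefix='11' (no match yet)
Bit 12: prefix='111' -> emit 'g', reset
Bit 13: prefix='1' (no match yet)
Bit 14: prefix='11' (no match yet)
Bit 15: prefix='110' -> emit 'e', reset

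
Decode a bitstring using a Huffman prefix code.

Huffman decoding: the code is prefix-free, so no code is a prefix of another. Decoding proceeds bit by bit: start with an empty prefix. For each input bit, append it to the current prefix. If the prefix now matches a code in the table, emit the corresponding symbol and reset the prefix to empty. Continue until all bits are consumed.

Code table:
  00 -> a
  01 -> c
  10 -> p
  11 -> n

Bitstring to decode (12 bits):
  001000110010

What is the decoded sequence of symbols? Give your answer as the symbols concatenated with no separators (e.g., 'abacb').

Answer: apanap

Derivation:
Bit 0: prefix='0' (no match yet)
Bit 1: prefix='00' -> emit 'a', reset
Bit 2: prefix='1' (no match yet)
Bit 3: prefix='10' -> emit 'p', reset
Bit 4: prefix='0' (no match yet)
Bit 5: prefix='00' -> emit 'a', reset
Bit 6: prefix='1' (no match yet)
Bit 7: prefix='11' -> emit 'n', reset
Bit 8: prefix='0' (no match yet)
Bit 9: prefix='00' -> emit 'a', reset
Bit 10: prefix='1' (no match yet)
Bit 11: prefix='10' -> emit 'p', reset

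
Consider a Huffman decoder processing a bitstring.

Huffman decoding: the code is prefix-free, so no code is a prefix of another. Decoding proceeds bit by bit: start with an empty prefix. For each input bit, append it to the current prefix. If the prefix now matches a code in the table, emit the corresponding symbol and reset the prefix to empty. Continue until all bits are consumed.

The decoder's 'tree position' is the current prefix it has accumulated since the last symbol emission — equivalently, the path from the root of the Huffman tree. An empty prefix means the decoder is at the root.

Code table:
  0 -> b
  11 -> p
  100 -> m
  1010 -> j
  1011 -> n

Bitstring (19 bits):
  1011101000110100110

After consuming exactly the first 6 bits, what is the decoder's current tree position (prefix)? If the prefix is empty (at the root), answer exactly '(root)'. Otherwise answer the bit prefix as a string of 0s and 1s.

Bit 0: prefix='1' (no match yet)
Bit 1: prefix='10' (no match yet)
Bit 2: prefix='101' (no match yet)
Bit 3: prefix='1011' -> emit 'n', reset
Bit 4: prefix='1' (no match yet)
Bit 5: prefix='10' (no match yet)

Answer: 10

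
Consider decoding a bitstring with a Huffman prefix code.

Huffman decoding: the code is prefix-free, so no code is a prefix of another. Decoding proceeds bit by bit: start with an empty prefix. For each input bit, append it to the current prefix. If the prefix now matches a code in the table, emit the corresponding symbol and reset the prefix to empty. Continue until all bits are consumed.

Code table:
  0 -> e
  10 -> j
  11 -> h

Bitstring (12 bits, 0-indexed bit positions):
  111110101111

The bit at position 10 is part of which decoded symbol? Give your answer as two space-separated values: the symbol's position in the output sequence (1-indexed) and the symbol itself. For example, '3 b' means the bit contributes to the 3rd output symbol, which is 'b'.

Answer: 6 h

Derivation:
Bit 0: prefix='1' (no match yet)
Bit 1: prefix='11' -> emit 'h', reset
Bit 2: prefix='1' (no match yet)
Bit 3: prefix='11' -> emit 'h', reset
Bit 4: prefix='1' (no match yet)
Bit 5: prefix='10' -> emit 'j', reset
Bit 6: prefix='1' (no match yet)
Bit 7: prefix='10' -> emit 'j', reset
Bit 8: prefix='1' (no match yet)
Bit 9: prefix='11' -> emit 'h', reset
Bit 10: prefix='1' (no match yet)
Bit 11: prefix='11' -> emit 'h', reset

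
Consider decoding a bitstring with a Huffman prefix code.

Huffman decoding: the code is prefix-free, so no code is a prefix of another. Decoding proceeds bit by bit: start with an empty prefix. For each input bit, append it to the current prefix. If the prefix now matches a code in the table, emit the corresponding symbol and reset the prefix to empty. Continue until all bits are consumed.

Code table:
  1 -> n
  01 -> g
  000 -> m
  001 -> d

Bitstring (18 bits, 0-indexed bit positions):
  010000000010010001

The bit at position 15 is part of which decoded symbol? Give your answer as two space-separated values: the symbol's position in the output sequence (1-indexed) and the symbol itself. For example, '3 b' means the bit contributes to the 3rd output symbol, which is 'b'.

Bit 0: prefix='0' (no match yet)
Bit 1: prefix='01' -> emit 'g', reset
Bit 2: prefix='0' (no match yet)
Bit 3: prefix='00' (no match yet)
Bit 4: prefix='000' -> emit 'm', reset
Bit 5: prefix='0' (no match yet)
Bit 6: prefix='00' (no match yet)
Bit 7: prefix='000' -> emit 'm', reset
Bit 8: prefix='0' (no match yet)
Bit 9: prefix='00' (no match yet)
Bit 10: prefix='001' -> emit 'd', reset
Bit 11: prefix='0' (no match yet)
Bit 12: prefix='00' (no match yet)
Bit 13: prefix='001' -> emit 'd', reset
Bit 14: prefix='0' (no match yet)
Bit 15: prefix='00' (no match yet)
Bit 16: prefix='000' -> emit 'm', reset
Bit 17: prefix='1' -> emit 'n', reset

Answer: 6 m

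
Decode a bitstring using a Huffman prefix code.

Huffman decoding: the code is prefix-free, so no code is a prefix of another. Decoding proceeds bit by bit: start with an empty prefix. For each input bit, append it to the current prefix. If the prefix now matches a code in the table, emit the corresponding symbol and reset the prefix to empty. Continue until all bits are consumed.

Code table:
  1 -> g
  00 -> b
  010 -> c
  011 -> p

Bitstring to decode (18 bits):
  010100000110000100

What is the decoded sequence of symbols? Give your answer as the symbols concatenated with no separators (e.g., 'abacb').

Bit 0: prefix='0' (no match yet)
Bit 1: prefix='01' (no match yet)
Bit 2: prefix='010' -> emit 'c', reset
Bit 3: prefix='1' -> emit 'g', reset
Bit 4: prefix='0' (no match yet)
Bit 5: prefix='00' -> emit 'b', reset
Bit 6: prefix='0' (no match yet)
Bit 7: prefix='00' -> emit 'b', reset
Bit 8: prefix='0' (no match yet)
Bit 9: prefix='01' (no match yet)
Bit 10: prefix='011' -> emit 'p', reset
Bit 11: prefix='0' (no match yet)
Bit 12: prefix='00' -> emit 'b', reset
Bit 13: prefix='0' (no match yet)
Bit 14: prefix='00' -> emit 'b', reset
Bit 15: prefix='1' -> emit 'g', reset
Bit 16: prefix='0' (no match yet)
Bit 17: prefix='00' -> emit 'b', reset

Answer: cgbbpbbgb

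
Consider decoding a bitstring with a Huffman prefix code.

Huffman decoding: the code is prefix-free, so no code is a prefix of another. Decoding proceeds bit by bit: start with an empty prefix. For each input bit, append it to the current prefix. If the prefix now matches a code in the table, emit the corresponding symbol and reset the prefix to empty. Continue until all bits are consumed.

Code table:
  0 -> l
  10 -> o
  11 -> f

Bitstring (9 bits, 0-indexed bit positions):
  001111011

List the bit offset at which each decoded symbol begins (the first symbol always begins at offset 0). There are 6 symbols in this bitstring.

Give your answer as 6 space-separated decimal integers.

Answer: 0 1 2 4 6 7

Derivation:
Bit 0: prefix='0' -> emit 'l', reset
Bit 1: prefix='0' -> emit 'l', reset
Bit 2: prefix='1' (no match yet)
Bit 3: prefix='11' -> emit 'f', reset
Bit 4: prefix='1' (no match yet)
Bit 5: prefix='11' -> emit 'f', reset
Bit 6: prefix='0' -> emit 'l', reset
Bit 7: prefix='1' (no match yet)
Bit 8: prefix='11' -> emit 'f', reset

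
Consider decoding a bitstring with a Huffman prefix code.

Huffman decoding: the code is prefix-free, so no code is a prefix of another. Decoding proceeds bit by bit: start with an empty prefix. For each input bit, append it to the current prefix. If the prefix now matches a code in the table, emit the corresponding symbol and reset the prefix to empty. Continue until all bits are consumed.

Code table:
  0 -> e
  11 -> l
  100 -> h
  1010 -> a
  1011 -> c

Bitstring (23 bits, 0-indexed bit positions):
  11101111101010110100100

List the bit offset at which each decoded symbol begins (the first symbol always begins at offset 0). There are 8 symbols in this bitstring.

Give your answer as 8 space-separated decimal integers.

Bit 0: prefix='1' (no match yet)
Bit 1: prefix='11' -> emit 'l', reset
Bit 2: prefix='1' (no match yet)
Bit 3: prefix='10' (no match yet)
Bit 4: prefix='101' (no match yet)
Bit 5: prefix='1011' -> emit 'c', reset
Bit 6: prefix='1' (no match yet)
Bit 7: prefix='11' -> emit 'l', reset
Bit 8: prefix='1' (no match yet)
Bit 9: prefix='10' (no match yet)
Bit 10: prefix='101' (no match yet)
Bit 11: prefix='1010' -> emit 'a', reset
Bit 12: prefix='1' (no match yet)
Bit 13: prefix='10' (no match yet)
Bit 14: prefix='101' (no match yet)
Bit 15: prefix='1011' -> emit 'c', reset
Bit 16: prefix='0' -> emit 'e', reset
Bit 17: prefix='1' (no match yet)
Bit 18: prefix='10' (no match yet)
Bit 19: prefix='100' -> emit 'h', reset
Bit 20: prefix='1' (no match yet)
Bit 21: prefix='10' (no match yet)
Bit 22: prefix='100' -> emit 'h', reset

Answer: 0 2 6 8 12 16 17 20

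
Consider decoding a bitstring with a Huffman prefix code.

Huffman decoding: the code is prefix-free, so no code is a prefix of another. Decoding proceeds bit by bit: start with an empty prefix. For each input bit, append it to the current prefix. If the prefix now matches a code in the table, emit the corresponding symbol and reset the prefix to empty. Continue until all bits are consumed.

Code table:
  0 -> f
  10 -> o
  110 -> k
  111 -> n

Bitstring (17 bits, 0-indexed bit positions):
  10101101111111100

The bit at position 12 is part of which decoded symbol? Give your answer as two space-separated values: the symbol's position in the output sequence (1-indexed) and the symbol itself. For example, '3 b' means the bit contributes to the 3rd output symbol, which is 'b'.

Bit 0: prefix='1' (no match yet)
Bit 1: prefix='10' -> emit 'o', reset
Bit 2: prefix='1' (no match yet)
Bit 3: prefix='10' -> emit 'o', reset
Bit 4: prefix='1' (no match yet)
Bit 5: prefix='11' (no match yet)
Bit 6: prefix='110' -> emit 'k', reset
Bit 7: prefix='1' (no match yet)
Bit 8: prefix='11' (no match yet)
Bit 9: prefix='111' -> emit 'n', reset
Bit 10: prefix='1' (no match yet)
Bit 11: prefix='11' (no match yet)
Bit 12: prefix='111' -> emit 'n', reset
Bit 13: prefix='1' (no match yet)
Bit 14: prefix='11' (no match yet)
Bit 15: prefix='110' -> emit 'k', reset
Bit 16: prefix='0' -> emit 'f', reset

Answer: 5 n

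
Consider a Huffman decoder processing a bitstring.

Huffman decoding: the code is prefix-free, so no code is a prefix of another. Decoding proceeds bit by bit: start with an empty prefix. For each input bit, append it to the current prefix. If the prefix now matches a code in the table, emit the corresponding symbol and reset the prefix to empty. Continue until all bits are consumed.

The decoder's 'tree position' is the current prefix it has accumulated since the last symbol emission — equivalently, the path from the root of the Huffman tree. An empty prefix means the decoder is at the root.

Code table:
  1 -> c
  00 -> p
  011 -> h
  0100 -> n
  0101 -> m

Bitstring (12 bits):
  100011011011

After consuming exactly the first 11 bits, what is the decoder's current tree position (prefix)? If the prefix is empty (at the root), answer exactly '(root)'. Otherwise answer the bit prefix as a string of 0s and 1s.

Answer: 01

Derivation:
Bit 0: prefix='1' -> emit 'c', reset
Bit 1: prefix='0' (no match yet)
Bit 2: prefix='00' -> emit 'p', reset
Bit 3: prefix='0' (no match yet)
Bit 4: prefix='01' (no match yet)
Bit 5: prefix='011' -> emit 'h', reset
Bit 6: prefix='0' (no match yet)
Bit 7: prefix='01' (no match yet)
Bit 8: prefix='011' -> emit 'h', reset
Bit 9: prefix='0' (no match yet)
Bit 10: prefix='01' (no match yet)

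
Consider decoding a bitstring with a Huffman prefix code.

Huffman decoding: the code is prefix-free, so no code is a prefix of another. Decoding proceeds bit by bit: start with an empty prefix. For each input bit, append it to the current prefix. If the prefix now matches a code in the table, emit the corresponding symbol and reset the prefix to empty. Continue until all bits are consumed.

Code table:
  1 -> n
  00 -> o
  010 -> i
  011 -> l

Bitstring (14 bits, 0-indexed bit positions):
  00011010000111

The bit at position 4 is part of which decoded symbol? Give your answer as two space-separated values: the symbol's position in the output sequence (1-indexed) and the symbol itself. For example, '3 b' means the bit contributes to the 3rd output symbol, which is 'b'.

Bit 0: prefix='0' (no match yet)
Bit 1: prefix='00' -> emit 'o', reset
Bit 2: prefix='0' (no match yet)
Bit 3: prefix='01' (no match yet)
Bit 4: prefix='011' -> emit 'l', reset
Bit 5: prefix='0' (no match yet)
Bit 6: prefix='01' (no match yet)
Bit 7: prefix='010' -> emit 'i', reset
Bit 8: prefix='0' (no match yet)

Answer: 2 l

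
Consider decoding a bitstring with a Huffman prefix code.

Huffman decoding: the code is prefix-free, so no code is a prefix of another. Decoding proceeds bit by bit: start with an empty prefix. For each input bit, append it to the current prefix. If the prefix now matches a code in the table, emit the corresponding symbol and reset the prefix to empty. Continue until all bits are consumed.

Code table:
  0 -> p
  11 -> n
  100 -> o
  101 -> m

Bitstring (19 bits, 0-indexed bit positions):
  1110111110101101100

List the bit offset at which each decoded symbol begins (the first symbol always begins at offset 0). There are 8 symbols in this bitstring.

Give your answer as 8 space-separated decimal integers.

Answer: 0 2 5 7 9 10 13 16

Derivation:
Bit 0: prefix='1' (no match yet)
Bit 1: prefix='11' -> emit 'n', reset
Bit 2: prefix='1' (no match yet)
Bit 3: prefix='10' (no match yet)
Bit 4: prefix='101' -> emit 'm', reset
Bit 5: prefix='1' (no match yet)
Bit 6: prefix='11' -> emit 'n', reset
Bit 7: prefix='1' (no match yet)
Bit 8: prefix='11' -> emit 'n', reset
Bit 9: prefix='0' -> emit 'p', reset
Bit 10: prefix='1' (no match yet)
Bit 11: prefix='10' (no match yet)
Bit 12: prefix='101' -> emit 'm', reset
Bit 13: prefix='1' (no match yet)
Bit 14: prefix='10' (no match yet)
Bit 15: prefix='101' -> emit 'm', reset
Bit 16: prefix='1' (no match yet)
Bit 17: prefix='10' (no match yet)
Bit 18: prefix='100' -> emit 'o', reset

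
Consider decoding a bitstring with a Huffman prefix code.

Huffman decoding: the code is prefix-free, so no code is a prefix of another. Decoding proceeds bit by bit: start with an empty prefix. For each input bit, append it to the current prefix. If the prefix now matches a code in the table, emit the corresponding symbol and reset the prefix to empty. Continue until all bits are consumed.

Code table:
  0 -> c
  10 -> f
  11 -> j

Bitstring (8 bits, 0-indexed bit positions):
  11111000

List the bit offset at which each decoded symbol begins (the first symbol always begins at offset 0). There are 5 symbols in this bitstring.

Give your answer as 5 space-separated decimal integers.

Answer: 0 2 4 6 7

Derivation:
Bit 0: prefix='1' (no match yet)
Bit 1: prefix='11' -> emit 'j', reset
Bit 2: prefix='1' (no match yet)
Bit 3: prefix='11' -> emit 'j', reset
Bit 4: prefix='1' (no match yet)
Bit 5: prefix='10' -> emit 'f', reset
Bit 6: prefix='0' -> emit 'c', reset
Bit 7: prefix='0' -> emit 'c', reset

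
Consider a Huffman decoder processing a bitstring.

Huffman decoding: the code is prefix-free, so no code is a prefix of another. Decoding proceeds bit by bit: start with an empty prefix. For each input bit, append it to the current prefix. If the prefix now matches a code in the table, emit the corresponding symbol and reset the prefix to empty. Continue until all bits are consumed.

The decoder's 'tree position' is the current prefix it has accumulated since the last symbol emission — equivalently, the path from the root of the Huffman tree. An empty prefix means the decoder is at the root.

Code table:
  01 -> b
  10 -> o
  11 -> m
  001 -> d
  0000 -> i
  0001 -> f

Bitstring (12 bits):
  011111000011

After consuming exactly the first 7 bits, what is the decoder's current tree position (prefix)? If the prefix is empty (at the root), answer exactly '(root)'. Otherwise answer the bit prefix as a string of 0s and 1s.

Bit 0: prefix='0' (no match yet)
Bit 1: prefix='01' -> emit 'b', reset
Bit 2: prefix='1' (no match yet)
Bit 3: prefix='11' -> emit 'm', reset
Bit 4: prefix='1' (no match yet)
Bit 5: prefix='11' -> emit 'm', reset
Bit 6: prefix='0' (no match yet)

Answer: 0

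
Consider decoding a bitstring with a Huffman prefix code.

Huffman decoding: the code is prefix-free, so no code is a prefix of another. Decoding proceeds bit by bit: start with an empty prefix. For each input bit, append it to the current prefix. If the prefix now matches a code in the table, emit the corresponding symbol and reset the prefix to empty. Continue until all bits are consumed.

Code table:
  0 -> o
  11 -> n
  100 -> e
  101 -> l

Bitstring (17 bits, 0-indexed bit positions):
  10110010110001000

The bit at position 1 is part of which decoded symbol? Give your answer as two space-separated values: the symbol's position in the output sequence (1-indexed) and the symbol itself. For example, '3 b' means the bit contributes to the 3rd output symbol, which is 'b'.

Bit 0: prefix='1' (no match yet)
Bit 1: prefix='10' (no match yet)
Bit 2: prefix='101' -> emit 'l', reset
Bit 3: prefix='1' (no match yet)
Bit 4: prefix='10' (no match yet)
Bit 5: prefix='100' -> emit 'e', reset

Answer: 1 l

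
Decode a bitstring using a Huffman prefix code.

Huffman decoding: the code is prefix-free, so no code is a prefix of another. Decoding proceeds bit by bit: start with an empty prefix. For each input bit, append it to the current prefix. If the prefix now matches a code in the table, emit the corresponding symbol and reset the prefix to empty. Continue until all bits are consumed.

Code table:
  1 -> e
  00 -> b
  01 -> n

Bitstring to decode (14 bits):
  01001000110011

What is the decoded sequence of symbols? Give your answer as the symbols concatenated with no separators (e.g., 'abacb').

Answer: nbebnebee

Derivation:
Bit 0: prefix='0' (no match yet)
Bit 1: prefix='01' -> emit 'n', reset
Bit 2: prefix='0' (no match yet)
Bit 3: prefix='00' -> emit 'b', reset
Bit 4: prefix='1' -> emit 'e', reset
Bit 5: prefix='0' (no match yet)
Bit 6: prefix='00' -> emit 'b', reset
Bit 7: prefix='0' (no match yet)
Bit 8: prefix='01' -> emit 'n', reset
Bit 9: prefix='1' -> emit 'e', reset
Bit 10: prefix='0' (no match yet)
Bit 11: prefix='00' -> emit 'b', reset
Bit 12: prefix='1' -> emit 'e', reset
Bit 13: prefix='1' -> emit 'e', reset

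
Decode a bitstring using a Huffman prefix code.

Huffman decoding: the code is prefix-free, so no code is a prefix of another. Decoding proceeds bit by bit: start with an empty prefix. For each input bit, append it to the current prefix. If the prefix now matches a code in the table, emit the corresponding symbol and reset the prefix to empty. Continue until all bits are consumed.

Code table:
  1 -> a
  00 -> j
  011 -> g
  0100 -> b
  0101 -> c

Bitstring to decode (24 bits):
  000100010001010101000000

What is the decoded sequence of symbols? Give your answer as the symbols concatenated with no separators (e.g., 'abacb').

Bit 0: prefix='0' (no match yet)
Bit 1: prefix='00' -> emit 'j', reset
Bit 2: prefix='0' (no match yet)
Bit 3: prefix='01' (no match yet)
Bit 4: prefix='010' (no match yet)
Bit 5: prefix='0100' -> emit 'b', reset
Bit 6: prefix='0' (no match yet)
Bit 7: prefix='01' (no match yet)
Bit 8: prefix='010' (no match yet)
Bit 9: prefix='0100' -> emit 'b', reset
Bit 10: prefix='0' (no match yet)
Bit 11: prefix='01' (no match yet)
Bit 12: prefix='010' (no match yet)
Bit 13: prefix='0101' -> emit 'c', reset
Bit 14: prefix='0' (no match yet)
Bit 15: prefix='01' (no match yet)
Bit 16: prefix='010' (no match yet)
Bit 17: prefix='0101' -> emit 'c', reset
Bit 18: prefix='0' (no match yet)
Bit 19: prefix='00' -> emit 'j', reset
Bit 20: prefix='0' (no match yet)
Bit 21: prefix='00' -> emit 'j', reset
Bit 22: prefix='0' (no match yet)
Bit 23: prefix='00' -> emit 'j', reset

Answer: jbbccjjj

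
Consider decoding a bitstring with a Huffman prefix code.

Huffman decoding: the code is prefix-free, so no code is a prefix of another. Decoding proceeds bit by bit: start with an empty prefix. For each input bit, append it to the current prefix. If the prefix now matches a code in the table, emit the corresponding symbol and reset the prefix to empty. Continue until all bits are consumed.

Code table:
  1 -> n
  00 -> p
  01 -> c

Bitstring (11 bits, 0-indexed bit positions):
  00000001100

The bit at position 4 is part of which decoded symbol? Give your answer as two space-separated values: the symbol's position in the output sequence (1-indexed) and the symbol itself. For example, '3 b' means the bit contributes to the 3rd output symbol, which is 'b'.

Bit 0: prefix='0' (no match yet)
Bit 1: prefix='00' -> emit 'p', reset
Bit 2: prefix='0' (no match yet)
Bit 3: prefix='00' -> emit 'p', reset
Bit 4: prefix='0' (no match yet)
Bit 5: prefix='00' -> emit 'p', reset
Bit 6: prefix='0' (no match yet)
Bit 7: prefix='01' -> emit 'c', reset
Bit 8: prefix='1' -> emit 'n', reset

Answer: 3 p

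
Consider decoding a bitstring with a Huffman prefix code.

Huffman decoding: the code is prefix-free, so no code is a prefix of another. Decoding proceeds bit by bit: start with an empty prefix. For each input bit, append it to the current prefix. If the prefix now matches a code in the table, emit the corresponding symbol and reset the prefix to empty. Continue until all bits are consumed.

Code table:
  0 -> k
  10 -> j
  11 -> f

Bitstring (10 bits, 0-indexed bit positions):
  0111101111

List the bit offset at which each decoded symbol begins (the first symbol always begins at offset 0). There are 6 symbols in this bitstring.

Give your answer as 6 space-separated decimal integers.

Answer: 0 1 3 5 6 8

Derivation:
Bit 0: prefix='0' -> emit 'k', reset
Bit 1: prefix='1' (no match yet)
Bit 2: prefix='11' -> emit 'f', reset
Bit 3: prefix='1' (no match yet)
Bit 4: prefix='11' -> emit 'f', reset
Bit 5: prefix='0' -> emit 'k', reset
Bit 6: prefix='1' (no match yet)
Bit 7: prefix='11' -> emit 'f', reset
Bit 8: prefix='1' (no match yet)
Bit 9: prefix='11' -> emit 'f', reset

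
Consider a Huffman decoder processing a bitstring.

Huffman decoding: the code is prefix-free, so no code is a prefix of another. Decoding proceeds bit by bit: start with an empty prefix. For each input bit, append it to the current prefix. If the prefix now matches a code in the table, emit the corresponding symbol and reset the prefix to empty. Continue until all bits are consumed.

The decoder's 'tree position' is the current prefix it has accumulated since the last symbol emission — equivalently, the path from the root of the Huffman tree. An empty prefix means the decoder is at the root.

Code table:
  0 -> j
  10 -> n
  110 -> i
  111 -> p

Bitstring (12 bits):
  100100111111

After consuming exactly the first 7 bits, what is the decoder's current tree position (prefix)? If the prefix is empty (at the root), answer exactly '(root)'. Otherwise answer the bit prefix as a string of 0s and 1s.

Answer: 1

Derivation:
Bit 0: prefix='1' (no match yet)
Bit 1: prefix='10' -> emit 'n', reset
Bit 2: prefix='0' -> emit 'j', reset
Bit 3: prefix='1' (no match yet)
Bit 4: prefix='10' -> emit 'n', reset
Bit 5: prefix='0' -> emit 'j', reset
Bit 6: prefix='1' (no match yet)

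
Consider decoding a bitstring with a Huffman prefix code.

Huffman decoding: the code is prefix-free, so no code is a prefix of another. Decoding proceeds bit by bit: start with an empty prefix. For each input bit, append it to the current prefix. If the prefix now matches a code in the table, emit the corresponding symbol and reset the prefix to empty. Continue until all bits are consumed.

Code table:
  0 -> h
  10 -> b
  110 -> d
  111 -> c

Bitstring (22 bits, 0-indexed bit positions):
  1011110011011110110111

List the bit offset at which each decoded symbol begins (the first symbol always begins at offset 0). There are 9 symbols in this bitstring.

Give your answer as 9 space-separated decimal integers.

Answer: 0 2 5 7 8 11 14 16 19

Derivation:
Bit 0: prefix='1' (no match yet)
Bit 1: prefix='10' -> emit 'b', reset
Bit 2: prefix='1' (no match yet)
Bit 3: prefix='11' (no match yet)
Bit 4: prefix='111' -> emit 'c', reset
Bit 5: prefix='1' (no match yet)
Bit 6: prefix='10' -> emit 'b', reset
Bit 7: prefix='0' -> emit 'h', reset
Bit 8: prefix='1' (no match yet)
Bit 9: prefix='11' (no match yet)
Bit 10: prefix='110' -> emit 'd', reset
Bit 11: prefix='1' (no match yet)
Bit 12: prefix='11' (no match yet)
Bit 13: prefix='111' -> emit 'c', reset
Bit 14: prefix='1' (no match yet)
Bit 15: prefix='10' -> emit 'b', reset
Bit 16: prefix='1' (no match yet)
Bit 17: prefix='11' (no match yet)
Bit 18: prefix='110' -> emit 'd', reset
Bit 19: prefix='1' (no match yet)
Bit 20: prefix='11' (no match yet)
Bit 21: prefix='111' -> emit 'c', reset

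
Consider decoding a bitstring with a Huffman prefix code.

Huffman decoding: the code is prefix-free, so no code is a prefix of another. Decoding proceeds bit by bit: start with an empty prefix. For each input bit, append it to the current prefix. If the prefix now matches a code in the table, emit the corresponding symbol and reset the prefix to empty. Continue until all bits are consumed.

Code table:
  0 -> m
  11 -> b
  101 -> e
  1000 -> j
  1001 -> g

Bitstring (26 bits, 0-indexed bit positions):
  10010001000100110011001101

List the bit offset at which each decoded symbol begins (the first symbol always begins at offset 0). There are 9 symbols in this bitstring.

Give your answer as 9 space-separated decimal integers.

Answer: 0 4 5 6 7 11 15 19 23

Derivation:
Bit 0: prefix='1' (no match yet)
Bit 1: prefix='10' (no match yet)
Bit 2: prefix='100' (no match yet)
Bit 3: prefix='1001' -> emit 'g', reset
Bit 4: prefix='0' -> emit 'm', reset
Bit 5: prefix='0' -> emit 'm', reset
Bit 6: prefix='0' -> emit 'm', reset
Bit 7: prefix='1' (no match yet)
Bit 8: prefix='10' (no match yet)
Bit 9: prefix='100' (no match yet)
Bit 10: prefix='1000' -> emit 'j', reset
Bit 11: prefix='1' (no match yet)
Bit 12: prefix='10' (no match yet)
Bit 13: prefix='100' (no match yet)
Bit 14: prefix='1001' -> emit 'g', reset
Bit 15: prefix='1' (no match yet)
Bit 16: prefix='10' (no match yet)
Bit 17: prefix='100' (no match yet)
Bit 18: prefix='1001' -> emit 'g', reset
Bit 19: prefix='1' (no match yet)
Bit 20: prefix='10' (no match yet)
Bit 21: prefix='100' (no match yet)
Bit 22: prefix='1001' -> emit 'g', reset
Bit 23: prefix='1' (no match yet)
Bit 24: prefix='10' (no match yet)
Bit 25: prefix='101' -> emit 'e', reset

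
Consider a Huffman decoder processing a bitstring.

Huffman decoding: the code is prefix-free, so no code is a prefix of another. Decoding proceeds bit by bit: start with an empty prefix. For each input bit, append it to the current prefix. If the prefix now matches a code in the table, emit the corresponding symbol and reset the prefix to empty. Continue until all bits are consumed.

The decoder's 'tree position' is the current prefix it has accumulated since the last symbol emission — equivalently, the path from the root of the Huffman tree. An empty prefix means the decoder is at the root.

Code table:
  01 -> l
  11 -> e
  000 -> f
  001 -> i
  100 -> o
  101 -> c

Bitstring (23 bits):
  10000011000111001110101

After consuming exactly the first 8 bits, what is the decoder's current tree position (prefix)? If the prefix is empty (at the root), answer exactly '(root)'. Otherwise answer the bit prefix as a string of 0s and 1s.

Answer: (root)

Derivation:
Bit 0: prefix='1' (no match yet)
Bit 1: prefix='10' (no match yet)
Bit 2: prefix='100' -> emit 'o', reset
Bit 3: prefix='0' (no match yet)
Bit 4: prefix='00' (no match yet)
Bit 5: prefix='000' -> emit 'f', reset
Bit 6: prefix='1' (no match yet)
Bit 7: prefix='11' -> emit 'e', reset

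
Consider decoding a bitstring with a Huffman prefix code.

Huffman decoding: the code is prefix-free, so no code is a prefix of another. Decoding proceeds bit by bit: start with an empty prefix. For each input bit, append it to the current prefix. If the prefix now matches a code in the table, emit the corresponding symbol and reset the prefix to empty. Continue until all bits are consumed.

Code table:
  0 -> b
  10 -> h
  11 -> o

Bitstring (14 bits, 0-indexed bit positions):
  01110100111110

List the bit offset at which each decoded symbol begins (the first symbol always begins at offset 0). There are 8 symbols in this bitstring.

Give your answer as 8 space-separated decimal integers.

Answer: 0 1 3 5 7 8 10 12

Derivation:
Bit 0: prefix='0' -> emit 'b', reset
Bit 1: prefix='1' (no match yet)
Bit 2: prefix='11' -> emit 'o', reset
Bit 3: prefix='1' (no match yet)
Bit 4: prefix='10' -> emit 'h', reset
Bit 5: prefix='1' (no match yet)
Bit 6: prefix='10' -> emit 'h', reset
Bit 7: prefix='0' -> emit 'b', reset
Bit 8: prefix='1' (no match yet)
Bit 9: prefix='11' -> emit 'o', reset
Bit 10: prefix='1' (no match yet)
Bit 11: prefix='11' -> emit 'o', reset
Bit 12: prefix='1' (no match yet)
Bit 13: prefix='10' -> emit 'h', reset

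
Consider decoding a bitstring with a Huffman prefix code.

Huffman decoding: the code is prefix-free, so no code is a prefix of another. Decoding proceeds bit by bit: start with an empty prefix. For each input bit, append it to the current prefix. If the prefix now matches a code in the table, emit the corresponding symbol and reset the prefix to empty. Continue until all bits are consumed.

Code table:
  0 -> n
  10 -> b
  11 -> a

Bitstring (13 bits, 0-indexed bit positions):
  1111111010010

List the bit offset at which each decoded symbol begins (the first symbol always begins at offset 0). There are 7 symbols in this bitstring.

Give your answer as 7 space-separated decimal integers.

Answer: 0 2 4 6 8 10 11

Derivation:
Bit 0: prefix='1' (no match yet)
Bit 1: prefix='11' -> emit 'a', reset
Bit 2: prefix='1' (no match yet)
Bit 3: prefix='11' -> emit 'a', reset
Bit 4: prefix='1' (no match yet)
Bit 5: prefix='11' -> emit 'a', reset
Bit 6: prefix='1' (no match yet)
Bit 7: prefix='10' -> emit 'b', reset
Bit 8: prefix='1' (no match yet)
Bit 9: prefix='10' -> emit 'b', reset
Bit 10: prefix='0' -> emit 'n', reset
Bit 11: prefix='1' (no match yet)
Bit 12: prefix='10' -> emit 'b', reset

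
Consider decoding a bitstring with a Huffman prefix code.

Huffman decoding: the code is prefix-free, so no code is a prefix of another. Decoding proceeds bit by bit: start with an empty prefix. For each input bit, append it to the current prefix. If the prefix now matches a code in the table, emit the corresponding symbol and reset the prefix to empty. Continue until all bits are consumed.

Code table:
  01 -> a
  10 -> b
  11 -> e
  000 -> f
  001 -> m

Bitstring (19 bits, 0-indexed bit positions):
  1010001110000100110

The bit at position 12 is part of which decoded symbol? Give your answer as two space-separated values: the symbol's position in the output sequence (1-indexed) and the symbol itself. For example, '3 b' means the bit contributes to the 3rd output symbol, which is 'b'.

Bit 0: prefix='1' (no match yet)
Bit 1: prefix='10' -> emit 'b', reset
Bit 2: prefix='1' (no match yet)
Bit 3: prefix='10' -> emit 'b', reset
Bit 4: prefix='0' (no match yet)
Bit 5: prefix='00' (no match yet)
Bit 6: prefix='001' -> emit 'm', reset
Bit 7: prefix='1' (no match yet)
Bit 8: prefix='11' -> emit 'e', reset
Bit 9: prefix='0' (no match yet)
Bit 10: prefix='00' (no match yet)
Bit 11: prefix='000' -> emit 'f', reset
Bit 12: prefix='0' (no match yet)
Bit 13: prefix='01' -> emit 'a', reset
Bit 14: prefix='0' (no match yet)
Bit 15: prefix='00' (no match yet)
Bit 16: prefix='001' -> emit 'm', reset

Answer: 6 a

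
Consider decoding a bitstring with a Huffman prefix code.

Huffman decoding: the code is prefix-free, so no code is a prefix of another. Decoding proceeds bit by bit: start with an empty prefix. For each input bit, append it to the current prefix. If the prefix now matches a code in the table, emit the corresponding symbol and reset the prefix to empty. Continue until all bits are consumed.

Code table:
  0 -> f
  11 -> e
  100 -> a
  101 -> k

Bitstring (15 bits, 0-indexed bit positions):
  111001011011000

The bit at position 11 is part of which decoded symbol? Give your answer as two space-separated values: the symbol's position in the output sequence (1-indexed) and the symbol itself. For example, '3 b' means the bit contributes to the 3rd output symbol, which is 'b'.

Bit 0: prefix='1' (no match yet)
Bit 1: prefix='11' -> emit 'e', reset
Bit 2: prefix='1' (no match yet)
Bit 3: prefix='10' (no match yet)
Bit 4: prefix='100' -> emit 'a', reset
Bit 5: prefix='1' (no match yet)
Bit 6: prefix='10' (no match yet)
Bit 7: prefix='101' -> emit 'k', reset
Bit 8: prefix='1' (no match yet)
Bit 9: prefix='10' (no match yet)
Bit 10: prefix='101' -> emit 'k', reset
Bit 11: prefix='1' (no match yet)
Bit 12: prefix='10' (no match yet)
Bit 13: prefix='100' -> emit 'a', reset
Bit 14: prefix='0' -> emit 'f', reset

Answer: 5 a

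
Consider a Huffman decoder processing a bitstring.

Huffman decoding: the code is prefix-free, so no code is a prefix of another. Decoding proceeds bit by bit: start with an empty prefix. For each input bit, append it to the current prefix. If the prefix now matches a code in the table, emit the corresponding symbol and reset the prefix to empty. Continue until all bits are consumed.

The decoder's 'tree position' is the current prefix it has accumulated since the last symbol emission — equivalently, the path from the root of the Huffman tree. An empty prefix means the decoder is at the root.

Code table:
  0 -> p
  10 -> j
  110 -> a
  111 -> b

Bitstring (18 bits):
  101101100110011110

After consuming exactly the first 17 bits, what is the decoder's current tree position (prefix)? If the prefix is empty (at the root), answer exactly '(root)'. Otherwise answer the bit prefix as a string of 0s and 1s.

Answer: 1

Derivation:
Bit 0: prefix='1' (no match yet)
Bit 1: prefix='10' -> emit 'j', reset
Bit 2: prefix='1' (no match yet)
Bit 3: prefix='11' (no match yet)
Bit 4: prefix='110' -> emit 'a', reset
Bit 5: prefix='1' (no match yet)
Bit 6: prefix='11' (no match yet)
Bit 7: prefix='110' -> emit 'a', reset
Bit 8: prefix='0' -> emit 'p', reset
Bit 9: prefix='1' (no match yet)
Bit 10: prefix='11' (no match yet)
Bit 11: prefix='110' -> emit 'a', reset
Bit 12: prefix='0' -> emit 'p', reset
Bit 13: prefix='1' (no match yet)
Bit 14: prefix='11' (no match yet)
Bit 15: prefix='111' -> emit 'b', reset
Bit 16: prefix='1' (no match yet)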